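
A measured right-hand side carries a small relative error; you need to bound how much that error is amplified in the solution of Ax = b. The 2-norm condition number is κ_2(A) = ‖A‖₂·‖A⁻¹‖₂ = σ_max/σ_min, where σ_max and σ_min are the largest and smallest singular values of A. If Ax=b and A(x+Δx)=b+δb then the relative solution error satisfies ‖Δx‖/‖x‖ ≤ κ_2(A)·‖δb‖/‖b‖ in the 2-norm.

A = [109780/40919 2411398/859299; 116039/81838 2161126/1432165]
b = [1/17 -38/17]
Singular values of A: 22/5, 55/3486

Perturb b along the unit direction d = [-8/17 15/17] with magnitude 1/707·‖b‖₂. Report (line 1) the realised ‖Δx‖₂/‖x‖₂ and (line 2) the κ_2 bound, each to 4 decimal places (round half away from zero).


σ_max = 22/5, σ_min = 55/3486
κ = σ_max/σ_min = (22/5)/(55/3486) = 278.8800
κ_2(A)·‖δb‖/‖b‖ = 0.3945
solve Ax = b  →  x = [91.6376 -87.5878]
2-norm of b is 2.2361; of x, 126.7638
re-solving with b+δb shifts x by Δx of norm 0.2005
realised ‖Δx‖/‖x‖ = 0.0016
so the bound overstates the realised error by a factor of ≈ 249.4383 (computed from the unrounded values)

0.0016
0.3945


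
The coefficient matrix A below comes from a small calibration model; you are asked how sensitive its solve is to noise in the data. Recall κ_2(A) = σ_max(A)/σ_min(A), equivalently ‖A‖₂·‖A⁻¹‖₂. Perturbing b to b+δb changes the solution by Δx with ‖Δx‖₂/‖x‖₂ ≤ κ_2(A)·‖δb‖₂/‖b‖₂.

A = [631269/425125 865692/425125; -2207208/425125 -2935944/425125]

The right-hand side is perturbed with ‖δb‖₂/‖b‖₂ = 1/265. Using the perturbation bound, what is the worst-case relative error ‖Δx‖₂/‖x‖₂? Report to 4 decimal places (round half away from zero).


M = AᵀA = [8432428329/289170025 11242757772/289170025; 11242757772/289170025 14990703696/289170025]. tr(M)=936925281/11566801, det(M)=1166400/11566801
λ_max, λ_min = (936925281/11566801 ± √877775016110183361/133790885373601)/2 = 81, 14400/11566801
κ_2(A) = √(λ_max/λ_min) = √(81 / (14400/11566801)) = 255.0750
bound on ‖Δx‖/‖x‖: κ·ε = 255.0750·1/265 = 0.9625

0.9625


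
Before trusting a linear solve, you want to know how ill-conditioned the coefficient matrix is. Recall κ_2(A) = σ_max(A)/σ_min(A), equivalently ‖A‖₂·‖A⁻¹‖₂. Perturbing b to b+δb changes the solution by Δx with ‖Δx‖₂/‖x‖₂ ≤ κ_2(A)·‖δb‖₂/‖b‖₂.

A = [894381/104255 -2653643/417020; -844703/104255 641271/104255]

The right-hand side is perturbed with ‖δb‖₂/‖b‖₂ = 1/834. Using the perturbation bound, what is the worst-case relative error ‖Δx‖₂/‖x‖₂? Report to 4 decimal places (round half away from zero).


0.2155

M = AᵀA = [359914514/2584805 -1079691327/10339220; -1079691327/10339220 3239352461/41356880]. tr(M)=1799596937/8271376, det(M)=12117361/8271376
eigenvalues of AᵀA: λ = (tr ± √(tr²−4·det))/2 = 3481/16, 3481/516961
κ = σ_max/σ_min = (59/4)/(59/719) = 179.7500
κ_2(A)·‖δb‖/‖b‖ = 0.2155


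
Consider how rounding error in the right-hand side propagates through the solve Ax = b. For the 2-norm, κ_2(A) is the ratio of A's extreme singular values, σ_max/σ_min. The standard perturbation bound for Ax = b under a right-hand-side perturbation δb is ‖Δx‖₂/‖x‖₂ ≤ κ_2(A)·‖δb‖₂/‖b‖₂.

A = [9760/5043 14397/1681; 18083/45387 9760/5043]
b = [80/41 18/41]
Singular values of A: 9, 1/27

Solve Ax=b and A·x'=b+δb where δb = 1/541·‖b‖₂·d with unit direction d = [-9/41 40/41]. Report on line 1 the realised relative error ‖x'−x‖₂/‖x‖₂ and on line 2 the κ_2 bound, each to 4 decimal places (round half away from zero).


0.4492
0.4492

from the listed singular values, σ₁ = 9, σ_n = 1/27
κ_2(A) = 9 / (1/27) = 243.0000
bound on ‖Δx‖/‖x‖: κ·ε = 243.0000·1/541 = 0.4492
solve Ax = b  →  x = [0.0488 0.2168]
2-norm of b is 2.0000; of x, 0.2222
δb = ε·‖b‖·d = [-0.0008 0.0036]; solving A·Δx = δb gives ‖Δx‖ = 0.0998
relative error = 0.4492
so the bound is sharp here: realised error equals the bound


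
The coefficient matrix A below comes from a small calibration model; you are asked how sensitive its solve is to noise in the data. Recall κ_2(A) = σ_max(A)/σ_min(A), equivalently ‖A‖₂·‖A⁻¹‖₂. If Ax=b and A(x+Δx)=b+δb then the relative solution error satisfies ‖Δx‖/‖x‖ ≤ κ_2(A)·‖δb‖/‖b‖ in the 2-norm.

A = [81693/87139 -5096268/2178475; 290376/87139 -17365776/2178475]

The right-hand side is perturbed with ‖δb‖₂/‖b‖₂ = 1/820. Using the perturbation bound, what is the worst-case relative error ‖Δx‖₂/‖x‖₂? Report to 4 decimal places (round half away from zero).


0.3065

AᵀA = [6999382125/584092717 -16796719980/584092717; -16796719980/584092717 40312876752/584092717]; tr = 3639404529/44930209, det = 4665600/44930209
char-poly roots: 81 and 57600/44930209
so κ_2 = √(81 / (57600/44930209)) = 251.3625
κ_2(A)·‖δb‖/‖b‖ = 0.3065


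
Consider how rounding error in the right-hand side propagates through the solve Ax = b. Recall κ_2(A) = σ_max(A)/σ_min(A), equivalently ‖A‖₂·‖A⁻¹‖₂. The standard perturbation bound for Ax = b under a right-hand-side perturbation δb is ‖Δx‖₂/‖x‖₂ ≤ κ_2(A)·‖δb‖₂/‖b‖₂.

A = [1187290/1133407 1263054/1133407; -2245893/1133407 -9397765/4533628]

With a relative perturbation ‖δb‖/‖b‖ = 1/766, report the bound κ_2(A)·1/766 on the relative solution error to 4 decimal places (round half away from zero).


0.3752

form AᵀA = [770038529/153276629 3234079485/613106516; 3234079485/613106516 13583447501/2452426064] with trace 893243585/84566416 and determinant 28561/21141604
eigenvalues of AᵀA: λ = (tr ± √(tr²−4·det))/2 = 169/16, 676/5285401
κ_2(A) = √(λ_max/λ_min) = √((169/16) / (676/5285401)) = 287.3750
perturbation bound = 287.3750·1/766 = 0.3752


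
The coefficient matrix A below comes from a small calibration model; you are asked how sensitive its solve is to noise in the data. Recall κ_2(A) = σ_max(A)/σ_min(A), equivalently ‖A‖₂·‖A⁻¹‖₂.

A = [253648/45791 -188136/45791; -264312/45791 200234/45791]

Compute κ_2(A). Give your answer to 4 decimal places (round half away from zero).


197.3750

M = AᵀA = [159569728/2493241 -119672496/2493241; -119672496/2493241 89760772/2493241]. tr(M)=249330500/2493241, det(M)=640000/2493241
λ_max, λ_min = (249330500/2493241 ± √62159315533290000/6216250684081)/2 = 100, 6400/2493241
σ_max=√100=10, σ_min=√(6400/2493241)=(80/1579) → κ = 197.3750


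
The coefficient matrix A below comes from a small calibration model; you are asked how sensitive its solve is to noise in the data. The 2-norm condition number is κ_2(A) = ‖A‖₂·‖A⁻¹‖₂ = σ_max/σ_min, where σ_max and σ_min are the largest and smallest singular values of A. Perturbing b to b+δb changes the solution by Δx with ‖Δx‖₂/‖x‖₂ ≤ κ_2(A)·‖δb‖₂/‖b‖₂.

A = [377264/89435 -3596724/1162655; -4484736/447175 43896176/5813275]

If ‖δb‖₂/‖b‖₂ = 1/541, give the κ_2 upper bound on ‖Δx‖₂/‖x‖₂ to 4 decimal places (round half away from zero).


M = AᵀA = [23671060132096/199965480625 -17752740219072/199965480625; -17752740219072/199965480625 13315295004304/199965480625]. tr(M)=1479454205456/7998619225, det(M)=5473632256/7998619225
solving λ² − 1479454205456/7998619225·λ + 5473632256/7998619225 = 0 gives λ = 4624/25, 1183744/319944769
κ_2(A) = √(λ_max/λ_min) = √((4624/25) / (1183744/319944769)) = 223.5875
bound on ‖Δx‖/‖x‖: κ·ε = 223.5875·1/541 = 0.4133

0.4133


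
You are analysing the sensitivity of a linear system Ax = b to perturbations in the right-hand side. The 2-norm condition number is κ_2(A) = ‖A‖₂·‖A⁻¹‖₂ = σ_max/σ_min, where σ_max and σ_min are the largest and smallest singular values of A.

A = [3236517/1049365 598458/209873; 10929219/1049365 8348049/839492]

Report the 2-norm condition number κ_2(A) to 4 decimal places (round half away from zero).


AᵀA = [5196914809650/44046676129 19797066741375/176186704516; 19797066741375/176186704516 75420353750625/704746818064]; tr = 188550524025/837986704, det = 791015625/837986704
eigenvalues of AᵀA: λ = (tr ± √(tr²−4·det))/2 = 225, 3515625/837986704
σ_max=√225=15, σ_min=√(3515625/837986704)=(1875/28948) → κ = 231.5840

231.5840


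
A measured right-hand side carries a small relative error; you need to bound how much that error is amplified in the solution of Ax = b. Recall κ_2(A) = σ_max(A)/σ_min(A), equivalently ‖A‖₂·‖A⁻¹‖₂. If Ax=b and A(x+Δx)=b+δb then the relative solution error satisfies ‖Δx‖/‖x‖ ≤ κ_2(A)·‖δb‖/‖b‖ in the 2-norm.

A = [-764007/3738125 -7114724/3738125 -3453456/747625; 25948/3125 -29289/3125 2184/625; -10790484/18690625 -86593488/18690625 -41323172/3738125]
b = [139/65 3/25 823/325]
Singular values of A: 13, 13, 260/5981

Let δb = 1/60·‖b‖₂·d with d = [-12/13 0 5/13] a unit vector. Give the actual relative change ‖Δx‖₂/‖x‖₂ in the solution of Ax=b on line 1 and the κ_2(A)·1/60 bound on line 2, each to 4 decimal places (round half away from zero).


0.0553
4.9842

σ_max = 13, σ_min = 260/5981
κ = σ_max/σ_min = 13/(260/5981) = 299.0500
perturbation bound = 299.0500·1/60 = 4.9842
solve Ax = b  →  x = [17.6614 13.1499 -6.6626]
‖b‖₂ = 3.3166 and ‖x‖₂ = 23.0051
Δx = A⁻¹·δb where δb = 1/60·3.3166·d; ‖Δx‖ = 1.2716
realised ‖Δx‖/‖x‖ = 0.0553
so the bound overstates the realised error by a factor of ≈ 90.1720 (computed from the unrounded values)


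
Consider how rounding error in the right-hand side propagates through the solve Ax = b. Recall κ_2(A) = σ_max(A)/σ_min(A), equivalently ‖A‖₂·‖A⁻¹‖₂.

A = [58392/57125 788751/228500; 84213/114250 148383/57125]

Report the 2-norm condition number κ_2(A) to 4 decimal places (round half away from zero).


182.8000

form AᵀA = [829213281/522122500 1420966071/261061250; 1420966071/261061250 38976335001/2088490000] with trace 67669101/3341584 and determinant 164025/13366336
char-poly roots: 81/4 and 2025/3341584
κ_2(A) = √(λ_max/λ_min) = √((81/4) / (2025/3341584)) = 182.8000


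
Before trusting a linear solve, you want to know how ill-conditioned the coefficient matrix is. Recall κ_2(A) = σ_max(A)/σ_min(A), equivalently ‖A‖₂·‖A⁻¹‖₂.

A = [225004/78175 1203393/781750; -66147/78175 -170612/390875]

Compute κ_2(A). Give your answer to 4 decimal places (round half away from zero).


form AᵀA = [88003561/9778129 234671346/48890645; 234671346/48890645 2503341649/977812900] with trace 11303697749/977812900 and determinant 83521/39112516
solving λ² − 11303697749/977812900·λ + 83521/39112516 = 0 gives λ = 289/25, 7225/39112516
κ_2(A) = √(λ_max/λ_min) = √((289/25) / (7225/39112516)) = 250.1600

250.1600


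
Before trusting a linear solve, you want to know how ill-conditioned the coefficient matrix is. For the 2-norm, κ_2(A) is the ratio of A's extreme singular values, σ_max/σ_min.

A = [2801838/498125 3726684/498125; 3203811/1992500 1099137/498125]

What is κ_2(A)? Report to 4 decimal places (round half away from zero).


form AᵀA = [217390630041/6352090000 72460298547/1588022500; 72460298547/1588022500 24154041249/397005625] with trace 24154211601/254083600 and determinant 2313441/15880225
λ_max, λ_min = (24154211601/254083600 ± √583388318391152256801/64558475788960000)/2 = 1521/16, 24336/15880225
σ_max=√(1521/16)=(39/4), σ_min=√(24336/15880225)=(156/3985) → κ = 249.0625

249.0625


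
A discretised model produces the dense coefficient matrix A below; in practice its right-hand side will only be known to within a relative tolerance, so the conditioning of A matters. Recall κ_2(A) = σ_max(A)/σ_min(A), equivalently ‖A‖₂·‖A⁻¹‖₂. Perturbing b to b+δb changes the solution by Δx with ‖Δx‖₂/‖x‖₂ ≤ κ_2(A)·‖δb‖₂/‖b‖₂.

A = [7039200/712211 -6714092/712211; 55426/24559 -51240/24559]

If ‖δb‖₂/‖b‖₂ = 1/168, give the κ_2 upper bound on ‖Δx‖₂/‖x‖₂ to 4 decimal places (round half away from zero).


1.7827

M = AᵀA = [31013636836/301751641 -29536169040/301751641; -29536169040/301751641 28130344144/301751641]. tr(M)=70325780/358801, det(M)=153664/358801
λ_max, λ_min = (70325780/358801 ± √4945494793420944/128738157601)/2 = 196, 784/358801
σ_max=√196=14, σ_min=√(784/358801)=(28/599) → κ = 299.5000
κ_2(A)·‖δb‖/‖b‖ = 1.7827


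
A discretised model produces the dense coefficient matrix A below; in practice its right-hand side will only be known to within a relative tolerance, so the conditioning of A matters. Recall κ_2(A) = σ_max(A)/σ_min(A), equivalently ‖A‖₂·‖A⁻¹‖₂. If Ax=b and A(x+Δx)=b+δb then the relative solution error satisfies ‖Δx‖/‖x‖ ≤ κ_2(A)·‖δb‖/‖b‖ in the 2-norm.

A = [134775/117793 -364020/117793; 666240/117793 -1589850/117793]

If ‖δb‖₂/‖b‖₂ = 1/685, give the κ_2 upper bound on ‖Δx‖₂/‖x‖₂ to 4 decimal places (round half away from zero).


0.1613

form AᵀA = [274860225/8254129 -659299500/8254129; -659299500/8254129 1582470900/8254129] with trace 10990125/48841 and determinant 202500/48841
char-poly roots: 225 and 900/48841
κ = σ_max/σ_min = 15/(30/221) = 110.5000
worst-case relative error ≤ 110.5000 × 1/685 = 0.1613


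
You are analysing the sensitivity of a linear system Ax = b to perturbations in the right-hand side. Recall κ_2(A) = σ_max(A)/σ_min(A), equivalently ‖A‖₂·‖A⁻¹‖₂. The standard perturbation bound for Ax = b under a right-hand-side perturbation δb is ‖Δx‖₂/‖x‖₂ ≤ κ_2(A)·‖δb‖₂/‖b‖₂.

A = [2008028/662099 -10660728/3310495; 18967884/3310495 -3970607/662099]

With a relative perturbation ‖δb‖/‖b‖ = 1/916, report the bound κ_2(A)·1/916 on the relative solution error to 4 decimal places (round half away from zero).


form AᵀA = [1593719843104/37921720225 -334674924948/7584344045; -334674924948/7584344045 1757073080281/37921720225] with trace 796859197/9018245 and determinant 78074896/1127280625
eigenvalues of AᵀA: λ = (tr ± √(tr²−4·det))/2 = 2209/25, 35344/45091225
σ_max=√(2209/25)=(47/5), σ_min=√(35344/45091225)=(188/6715) → κ = 335.7500
worst-case relative error ≤ 335.7500 × 1/916 = 0.3665

0.3665


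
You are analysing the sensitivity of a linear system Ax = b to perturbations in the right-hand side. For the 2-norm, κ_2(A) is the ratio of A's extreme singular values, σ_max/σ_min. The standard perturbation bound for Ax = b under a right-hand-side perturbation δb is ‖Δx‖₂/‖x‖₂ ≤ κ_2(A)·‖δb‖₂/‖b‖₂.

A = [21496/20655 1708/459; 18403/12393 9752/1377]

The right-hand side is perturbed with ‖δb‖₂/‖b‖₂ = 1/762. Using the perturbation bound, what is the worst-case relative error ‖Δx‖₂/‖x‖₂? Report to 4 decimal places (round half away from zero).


0.0478

AᵀA = [43686721/13286025 4248328/295245; 4248328/295245 419920/6561]; tr = 894024721/13286025, det = 45212176/13286025
λ_max, λ_min = (894024721/13286025 ± √796877441356566241/176518460300625)/2 = 1681/25, 26896/531441
κ = σ_max/σ_min = (41/5)/(164/729) = 36.4500
perturbation bound = 36.4500·1/762 = 0.0478


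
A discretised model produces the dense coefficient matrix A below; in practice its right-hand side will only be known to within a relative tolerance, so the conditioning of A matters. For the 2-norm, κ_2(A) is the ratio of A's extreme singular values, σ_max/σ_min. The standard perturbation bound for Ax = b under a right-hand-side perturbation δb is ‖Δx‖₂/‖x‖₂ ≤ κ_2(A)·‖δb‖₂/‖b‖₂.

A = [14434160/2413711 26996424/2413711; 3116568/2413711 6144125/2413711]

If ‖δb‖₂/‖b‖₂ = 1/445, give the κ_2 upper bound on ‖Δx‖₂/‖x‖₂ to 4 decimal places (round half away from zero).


form AᵀA = [129719197504/3465794641 243200051640/3465794641; 243200051640/3465794641 456012600121/3465794641] with trace 2026753625/11992369 and determinant 7311616/11992369
char-poly roots: 169 and 43264/11992369
κ_2(A) = √(λ_max/λ_min) = √(169 / (43264/11992369)) = 216.4375
κ_2(A)·‖δb‖/‖b‖ = 0.4864

0.4864


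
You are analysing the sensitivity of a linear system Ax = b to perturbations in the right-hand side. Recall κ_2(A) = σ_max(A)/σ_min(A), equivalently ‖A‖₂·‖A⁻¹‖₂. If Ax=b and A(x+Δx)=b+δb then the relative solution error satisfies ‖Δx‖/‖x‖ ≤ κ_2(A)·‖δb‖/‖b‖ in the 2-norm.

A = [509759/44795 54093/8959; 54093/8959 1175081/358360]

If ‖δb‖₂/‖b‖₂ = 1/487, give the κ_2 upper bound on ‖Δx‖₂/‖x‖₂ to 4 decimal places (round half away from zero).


AᵀA = [1152268354/6943225 983248461/11109160; 983248461/11109160 20977507249/444366400]; tr = 65552029/307520, det = 28398241/38440000
solving λ² − 65552029/307520·λ + 28398241/38440000 = 0 gives λ = 5329/25, 5329/1537600
so κ_2 = √((5329/25) / (5329/1537600)) = 248.0000
worst-case relative error ≤ 248.0000 × 1/487 = 0.5092

0.5092


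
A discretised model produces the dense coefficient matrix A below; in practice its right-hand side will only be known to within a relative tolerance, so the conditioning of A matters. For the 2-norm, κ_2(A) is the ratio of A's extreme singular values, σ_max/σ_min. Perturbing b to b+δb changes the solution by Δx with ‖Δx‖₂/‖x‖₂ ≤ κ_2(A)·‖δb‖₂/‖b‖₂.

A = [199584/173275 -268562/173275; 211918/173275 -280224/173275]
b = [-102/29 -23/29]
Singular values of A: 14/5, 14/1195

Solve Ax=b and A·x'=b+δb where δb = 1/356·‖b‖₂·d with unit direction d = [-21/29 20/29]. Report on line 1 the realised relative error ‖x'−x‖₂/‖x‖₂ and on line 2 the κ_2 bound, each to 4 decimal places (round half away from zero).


0.0051
0.6713

largest singular value 14/5, smallest 14/1195
κ = σ_max/σ_min = (14/5)/(14/1195) = 239.0000
worst-case relative error ≤ 239.0000 × 1/356 = 0.6713
solve Ax = b  →  x = [135.9286 103.2857]
2-norm of b is 3.6056; of x, 170.7176
re-solving with b+δb shifts x by Δx of norm 0.8645
dividing the unrounded norms, ‖Δx‖/‖x‖ = 0.0051
realised/bound (from unrounded values) ≈ 0.0075


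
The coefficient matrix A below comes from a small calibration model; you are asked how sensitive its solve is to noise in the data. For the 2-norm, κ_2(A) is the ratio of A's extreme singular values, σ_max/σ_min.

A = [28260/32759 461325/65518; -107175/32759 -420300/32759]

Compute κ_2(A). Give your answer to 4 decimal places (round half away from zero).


M = AᵀA = [42509025/3713329 178422750/3713329; 178422750/3713329 3181415625/14853316]. tr(M)=1993725/8836, det(M)=1265625/8836
solving λ² − 1993725/8836·λ + 1265625/8836 = 0 gives λ = 225, 5625/8836
κ = σ_max/σ_min = 15/(75/94) = 18.8000

18.8000


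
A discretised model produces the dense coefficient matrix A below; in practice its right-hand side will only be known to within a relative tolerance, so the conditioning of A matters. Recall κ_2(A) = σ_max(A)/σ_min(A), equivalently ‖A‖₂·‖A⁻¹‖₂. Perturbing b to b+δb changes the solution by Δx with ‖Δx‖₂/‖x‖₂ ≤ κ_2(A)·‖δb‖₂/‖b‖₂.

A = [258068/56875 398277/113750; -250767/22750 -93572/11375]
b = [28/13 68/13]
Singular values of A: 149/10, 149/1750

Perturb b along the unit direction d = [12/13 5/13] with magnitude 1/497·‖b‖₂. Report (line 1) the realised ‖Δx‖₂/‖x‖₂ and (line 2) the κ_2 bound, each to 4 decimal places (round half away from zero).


largest singular value 149/10, smallest 149/1750
κ = σ_max/σ_min = (149/10)/(149/1750) = 175.0000
κ_2(A)·‖δb‖/‖b‖ = 0.3521
solve Ax = b  →  x = [-28.4027 37.4228]
‖b‖₂ = 5.6569 and ‖x‖₂ = 46.9806
with δb = [0.0105 0.0044], A·Δx = δb → ‖Δx‖ = 0.1337
dividing the unrounded norms, ‖Δx‖/‖x‖ = 0.0028
so the bound overstates the realised error by a factor of ≈ 123.7457 (computed from the unrounded values)

0.0028
0.3521


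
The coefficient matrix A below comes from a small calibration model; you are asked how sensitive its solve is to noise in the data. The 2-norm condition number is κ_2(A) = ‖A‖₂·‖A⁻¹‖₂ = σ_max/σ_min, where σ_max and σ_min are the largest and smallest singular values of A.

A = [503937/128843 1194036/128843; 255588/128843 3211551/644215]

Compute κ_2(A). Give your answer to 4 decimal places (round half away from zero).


116.6000

form AᵀA = [1104767217/57441241 13250617632/287206205; 13250617632/287206205 159021138609/1436031025] with trace 1104380586/8497225 and determinant 10556001/8497225
char-poly roots: 3249/25 and 3249/339889
κ = σ_max/σ_min = (57/5)/(57/583) = 116.6000


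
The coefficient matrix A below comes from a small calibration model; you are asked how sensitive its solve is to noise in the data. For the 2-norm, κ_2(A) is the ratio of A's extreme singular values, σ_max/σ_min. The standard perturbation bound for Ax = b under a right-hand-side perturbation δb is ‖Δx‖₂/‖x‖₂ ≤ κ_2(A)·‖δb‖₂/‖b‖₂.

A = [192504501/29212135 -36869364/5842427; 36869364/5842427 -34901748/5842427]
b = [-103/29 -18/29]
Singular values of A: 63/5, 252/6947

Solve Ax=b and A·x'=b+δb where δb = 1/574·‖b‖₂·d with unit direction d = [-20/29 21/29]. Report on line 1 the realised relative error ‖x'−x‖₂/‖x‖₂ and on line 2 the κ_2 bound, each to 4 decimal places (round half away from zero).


σ_max = 63/5, σ_min = 252/6947
condition number: (63/5) ÷ (252/6947) = 347.3500
worst-case relative error ≤ 347.3500 × 1/574 = 0.6051
solve Ax = b  →  x = [37.8517 40.0895]
‖b‖ = 3.6056, ‖x‖ = 55.1354
with δb = [-0.0043 0.0045], A·Δx = δb → ‖Δx‖ = 0.1732
realised ‖Δx‖/‖x‖ = 0.0031
realised/bound (from unrounded values) ≈ 0.0052

0.0031
0.6051


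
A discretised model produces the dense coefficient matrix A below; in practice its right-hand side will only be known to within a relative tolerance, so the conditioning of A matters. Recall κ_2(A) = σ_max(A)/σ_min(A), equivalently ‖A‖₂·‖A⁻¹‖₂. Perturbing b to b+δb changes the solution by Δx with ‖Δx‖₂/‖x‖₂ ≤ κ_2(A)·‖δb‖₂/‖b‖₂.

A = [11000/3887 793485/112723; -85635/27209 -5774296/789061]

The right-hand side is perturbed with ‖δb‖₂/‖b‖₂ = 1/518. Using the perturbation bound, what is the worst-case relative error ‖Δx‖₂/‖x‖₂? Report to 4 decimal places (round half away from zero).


M = AᵀA = [13262353225/740329681 31798974240/740329681; 31798974240/740329681 76330318801/740329681]. tr(M)=530134154/4380649, det(M)=9150625/4380649
λ_max, λ_min = (530134154/4380649 ± √280881878532273216/19190085661201)/2 = 121, 75625/4380649
κ_2(A) = √(λ_max/λ_min) = √(121 / (75625/4380649)) = 83.7200
κ_2(A)·‖δb‖/‖b‖ = 0.1616

0.1616


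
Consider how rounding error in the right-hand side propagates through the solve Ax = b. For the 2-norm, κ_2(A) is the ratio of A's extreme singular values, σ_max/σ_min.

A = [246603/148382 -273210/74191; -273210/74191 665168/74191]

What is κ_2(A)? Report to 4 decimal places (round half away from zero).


82.3125

M = AᵀA = [2126555361/130279396 -1274661255/32569849; -1274661255/32569849 3059716996/32569849]. tr(M)=85002505/770884, det(M)=345744/192721
solving λ² − 85002505/770884·λ + 345744/192721 = 0 gives λ = 441/4, 3136/192721
so κ_2 = √((441/4) / (3136/192721)) = 82.3125


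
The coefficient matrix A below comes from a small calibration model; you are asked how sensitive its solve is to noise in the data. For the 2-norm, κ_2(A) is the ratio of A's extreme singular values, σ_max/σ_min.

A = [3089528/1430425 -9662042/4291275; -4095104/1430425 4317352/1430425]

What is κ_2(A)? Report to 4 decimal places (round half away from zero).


form AᵀA = [1052602401344/81844627225 -132625865008/9821355267; -132625865008/9821355267 10444432409476/736601645025] with trace 23683536292/875864025 and determinant 116985856/21896600625
solving λ² − 23683536292/875864025·λ + 116985856/21896600625 = 0 gives λ = 676/25, 173056/875864025
κ_2(A) = √(λ_max/λ_min) = √((676/25) / (173056/875864025)) = 369.9375

369.9375


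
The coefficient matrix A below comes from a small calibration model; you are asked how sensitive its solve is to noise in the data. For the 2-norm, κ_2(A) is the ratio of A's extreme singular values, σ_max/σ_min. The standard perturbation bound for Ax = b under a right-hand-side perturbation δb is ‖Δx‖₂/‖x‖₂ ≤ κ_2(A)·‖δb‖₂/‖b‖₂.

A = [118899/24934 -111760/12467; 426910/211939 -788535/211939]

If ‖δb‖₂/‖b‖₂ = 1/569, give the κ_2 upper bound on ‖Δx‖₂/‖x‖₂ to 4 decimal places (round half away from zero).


AᵀA = [28488719281/1063151236 -13353677370/265787809; -13353677370/265787809 25038363625/265787809]; tr = 445128629/3678724, det = 366025/3678724
solving λ² − 445128629/3678724·λ + 366025/3678724 = 0 gives λ = 121, 3025/3678724
κ = σ_max/σ_min = 11/(55/1918) = 383.6000
bound on ‖Δx‖/‖x‖: κ·ε = 383.6000·1/569 = 0.6742

0.6742


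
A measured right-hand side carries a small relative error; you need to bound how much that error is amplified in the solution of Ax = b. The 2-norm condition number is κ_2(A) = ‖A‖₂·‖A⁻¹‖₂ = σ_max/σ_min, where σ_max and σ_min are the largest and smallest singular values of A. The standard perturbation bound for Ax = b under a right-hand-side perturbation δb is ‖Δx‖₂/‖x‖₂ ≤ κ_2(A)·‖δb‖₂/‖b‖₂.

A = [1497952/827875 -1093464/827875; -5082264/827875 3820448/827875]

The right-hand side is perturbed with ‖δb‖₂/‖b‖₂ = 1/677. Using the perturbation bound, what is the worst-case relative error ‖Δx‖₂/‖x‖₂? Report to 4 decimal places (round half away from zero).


form AᵀA = [44917228096/1096603225 -33687171072/1096603225; -33687171072/1096603225 25266378304/1096603225] with trace 2807344256/43864129 and determinant 2560000/43864129
λ_max, λ_min = (2807344256/43864129 ± √7880732603015233536/1924061812928641)/2 = 64, 40000/43864129
σ_max=√64=8, σ_min=√(40000/43864129)=(200/6623) → κ = 264.9200
perturbation bound = 264.9200·1/677 = 0.3913

0.3913


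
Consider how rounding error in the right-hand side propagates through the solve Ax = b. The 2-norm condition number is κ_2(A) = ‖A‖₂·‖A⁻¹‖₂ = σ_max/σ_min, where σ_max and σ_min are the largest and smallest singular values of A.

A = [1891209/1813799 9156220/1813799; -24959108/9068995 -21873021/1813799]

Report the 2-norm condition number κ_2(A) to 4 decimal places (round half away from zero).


AᵀA = [4215229936081/486666688225 3742678827072/97333337645; 3742678827072/97333337645 3327014274289/19466667529]; tr = 51987261626/289510225, det = 20151121/11580409
solving λ² − 51987261626/289510225·λ + 20151121/11580409 = 0 gives λ = 4489/25, 112225/11580409
so κ_2 = √((4489/25) / (112225/11580409)) = 136.1200

136.1200


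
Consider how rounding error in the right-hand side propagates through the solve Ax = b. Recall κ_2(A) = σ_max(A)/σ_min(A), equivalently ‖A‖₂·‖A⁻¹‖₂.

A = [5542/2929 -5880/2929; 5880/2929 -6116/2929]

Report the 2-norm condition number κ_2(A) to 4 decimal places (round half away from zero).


202.0000

form AᵀA = [2251316/295829 -2363760/295829; -2363760/295829 2482064/295829] with trace 163220/10201 and determinant 64/10201
solving λ² − 163220/10201·λ + 64/10201 = 0 gives λ = 16, 4/10201
σ_max=√16=4, σ_min=√(4/10201)=(2/101) → κ = 202.0000


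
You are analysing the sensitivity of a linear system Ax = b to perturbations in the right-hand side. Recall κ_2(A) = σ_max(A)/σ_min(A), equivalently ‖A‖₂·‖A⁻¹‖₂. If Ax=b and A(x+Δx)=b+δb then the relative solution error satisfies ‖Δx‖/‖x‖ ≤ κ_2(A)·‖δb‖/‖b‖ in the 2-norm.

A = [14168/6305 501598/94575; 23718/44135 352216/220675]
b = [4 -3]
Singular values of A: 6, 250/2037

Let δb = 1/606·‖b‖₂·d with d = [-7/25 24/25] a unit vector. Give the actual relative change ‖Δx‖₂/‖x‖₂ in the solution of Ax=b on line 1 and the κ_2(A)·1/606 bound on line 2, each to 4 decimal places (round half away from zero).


0.0021
0.0807

largest singular value 6, smallest 250/2037
κ = σ_max/σ_min = 6/(250/2037) = 48.8880
bound on ‖Δx‖/‖x‖: κ·ε = 48.8880·1/606 = 0.0807
solve Ax = b  →  x = [30.2772 -12.0738]
2-norm of b is 5.0000; of x, 32.5958
Δx = A⁻¹·δb where δb = 1/606·5.0000·d; ‖Δx‖ = 0.0672
dividing the unrounded norms, ‖Δx‖/‖x‖ = 0.0021
realised/bound (from unrounded values) ≈ 0.0256


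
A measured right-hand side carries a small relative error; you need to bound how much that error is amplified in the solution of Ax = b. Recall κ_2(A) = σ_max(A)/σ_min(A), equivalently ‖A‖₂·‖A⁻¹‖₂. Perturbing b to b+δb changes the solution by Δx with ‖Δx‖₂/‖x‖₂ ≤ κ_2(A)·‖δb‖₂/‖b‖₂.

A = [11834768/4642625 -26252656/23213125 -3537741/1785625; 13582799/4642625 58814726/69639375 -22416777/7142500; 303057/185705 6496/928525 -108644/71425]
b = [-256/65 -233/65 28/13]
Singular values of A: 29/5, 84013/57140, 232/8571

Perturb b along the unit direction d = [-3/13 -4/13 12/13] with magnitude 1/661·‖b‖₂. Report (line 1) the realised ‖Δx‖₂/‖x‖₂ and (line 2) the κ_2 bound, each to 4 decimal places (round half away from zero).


0.0022
0.3242

largest singular value 29/5, smallest 232/8571
κ_2(A) = (29/5) / (232/8571) = 214.2750
worst-case relative error ≤ 214.2750 × 1/661 = 0.3242
solve Ax = b  →  x = [97.2071 42.0302 103.0674]
2-norm of b is 5.7446; of x, 147.7790
with δb = [-0.0020 -0.0027 0.0080], A·Δx = δb → ‖Δx‖ = 0.3211
realised ‖Δx‖/‖x‖ = 0.0022
realised/bound (from unrounded values) ≈ 0.0067


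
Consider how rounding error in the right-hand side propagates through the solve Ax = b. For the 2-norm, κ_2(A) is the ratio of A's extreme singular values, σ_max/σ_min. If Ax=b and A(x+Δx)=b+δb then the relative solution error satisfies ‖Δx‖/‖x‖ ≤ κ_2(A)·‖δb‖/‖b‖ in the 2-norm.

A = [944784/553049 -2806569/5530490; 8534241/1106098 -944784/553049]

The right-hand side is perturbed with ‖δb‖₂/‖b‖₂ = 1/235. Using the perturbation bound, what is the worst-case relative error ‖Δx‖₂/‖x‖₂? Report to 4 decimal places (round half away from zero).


0.2800

form AᵀA = [45451360305/727812484 -12780093168/909765605; -12780093168/909765605 57786145281/18195312100] with trace 355166613/5412050 and determinant 43046721/43296400
char-poly roots: 6561/100 and 6561/432964
σ_max=√(6561/100)=(81/10), σ_min=√(6561/432964)=(81/658) → κ = 65.8000
perturbation bound = 65.8000·1/235 = 0.2800


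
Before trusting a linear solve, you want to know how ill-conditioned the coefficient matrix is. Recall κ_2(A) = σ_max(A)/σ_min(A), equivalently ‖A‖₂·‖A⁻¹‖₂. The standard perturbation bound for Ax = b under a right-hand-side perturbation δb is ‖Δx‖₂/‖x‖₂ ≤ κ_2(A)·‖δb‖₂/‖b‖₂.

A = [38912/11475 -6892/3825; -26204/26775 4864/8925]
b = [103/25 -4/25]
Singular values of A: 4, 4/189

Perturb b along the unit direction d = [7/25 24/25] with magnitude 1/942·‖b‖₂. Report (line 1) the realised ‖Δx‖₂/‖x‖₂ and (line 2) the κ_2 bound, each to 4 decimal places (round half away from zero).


σ_max = 4, σ_min = 4/189
κ = σ_max/σ_min = 4/(4/189) = 189.0000
κ_2(A)·‖δb‖/‖b‖ = 0.2006
solve Ax = b  →  x = [23.1176 41.2206]
2-norm of b is 4.1231; of x, 47.2606
re-solving with b+δb shifts x by Δx of norm 0.2068
realised ‖Δx‖/‖x‖ = 0.0044
realised/bound (from unrounded values) ≈ 0.0218

0.0044
0.2006


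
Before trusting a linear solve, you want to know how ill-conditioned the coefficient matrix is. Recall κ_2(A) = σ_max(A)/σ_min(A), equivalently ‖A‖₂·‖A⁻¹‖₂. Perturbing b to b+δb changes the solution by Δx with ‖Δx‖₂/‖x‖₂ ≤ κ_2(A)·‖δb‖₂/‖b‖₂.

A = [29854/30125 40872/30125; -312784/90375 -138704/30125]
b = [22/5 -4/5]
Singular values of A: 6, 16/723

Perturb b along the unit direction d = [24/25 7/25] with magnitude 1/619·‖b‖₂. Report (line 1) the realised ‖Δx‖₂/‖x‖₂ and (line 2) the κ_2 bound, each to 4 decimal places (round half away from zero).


from the listed singular values, σ₁ = 6, σ_n = 16/723
κ_2(A) = 6 / (16/723) = 271.1250
perturbation bound = 271.1250·1/619 = 0.4380
solve Ax = b  →  x = [-144.4000 108.7167]
2-norm of b is 4.4721; of x, 180.7503
δb = ε·‖b‖·d = [0.0069 0.0020]; solving A·Δx = δb gives ‖Δx‖ = 0.3265
realised ‖Δx‖/‖x‖ = 0.0018
realised/bound (from unrounded values) ≈ 0.0041

0.0018
0.4380


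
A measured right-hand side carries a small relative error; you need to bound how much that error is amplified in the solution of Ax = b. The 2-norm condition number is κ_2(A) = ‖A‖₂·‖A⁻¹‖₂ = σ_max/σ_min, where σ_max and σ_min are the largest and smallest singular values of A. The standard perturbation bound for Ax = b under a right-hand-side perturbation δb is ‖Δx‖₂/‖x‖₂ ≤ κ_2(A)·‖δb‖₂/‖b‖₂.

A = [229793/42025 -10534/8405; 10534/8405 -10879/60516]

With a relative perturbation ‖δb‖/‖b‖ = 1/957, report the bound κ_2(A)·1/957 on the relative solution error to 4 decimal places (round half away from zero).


0.0588

AᵀA = [33063029/1050625 -26772161/3782250; -26772161/3782250 87310921/54464400]; tr = 26789089/810000, det = 279841/810000
λ_max, λ_min = (26789089/810000 ± √716748604609921/656100000000)/2 = 529/16, 529/50625
σ_max=√(529/16)=(23/4), σ_min=√(529/50625)=(23/225) → κ = 56.2500
worst-case relative error ≤ 56.2500 × 1/957 = 0.0588


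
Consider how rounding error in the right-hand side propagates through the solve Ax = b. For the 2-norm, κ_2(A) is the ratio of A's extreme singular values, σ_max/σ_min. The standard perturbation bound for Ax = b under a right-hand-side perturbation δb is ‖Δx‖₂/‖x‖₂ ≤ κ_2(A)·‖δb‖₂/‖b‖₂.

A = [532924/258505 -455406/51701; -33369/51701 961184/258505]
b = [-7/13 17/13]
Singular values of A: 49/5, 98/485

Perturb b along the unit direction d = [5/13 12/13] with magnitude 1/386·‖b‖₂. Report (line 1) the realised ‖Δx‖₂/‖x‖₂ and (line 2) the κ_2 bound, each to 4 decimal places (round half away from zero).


0.0037
0.1256

largest singular value 49/5, smallest 98/485
condition number: (49/5) ÷ (98/485) = 48.5000
perturbation bound = 48.5000·1/386 = 0.1256
solve Ax = b  →  x = [4.8059 1.1859]
‖b‖₂ = 1.4142 and ‖x‖₂ = 4.9500
re-solving with b+δb shifts x by Δx of norm 0.0181
realised ‖Δx‖/‖x‖ = 0.0037
tightness: 0.0037 against a bound of 0.1256 (unrounded ratio ≈ 0.0292)


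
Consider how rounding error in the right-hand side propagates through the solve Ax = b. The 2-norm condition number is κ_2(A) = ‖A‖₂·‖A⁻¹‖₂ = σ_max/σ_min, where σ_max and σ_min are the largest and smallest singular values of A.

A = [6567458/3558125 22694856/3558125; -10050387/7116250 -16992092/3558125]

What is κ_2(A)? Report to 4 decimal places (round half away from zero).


form AᵀA = [10941451887073/2025640562500 9377442554634/506410140625; 9377442554634/506410140625 32151507175888/506410140625] with trace 44655193789/648204980 and determinant 759333136/20256405625
eigenvalues of AᵀA: λ = (tr ± √(tr²−4·det))/2 = 6889/100, 440896/810256225
κ_2(A) = √(λ_max/λ_min) = √((6889/100) / (440896/810256225)) = 355.8125

355.8125


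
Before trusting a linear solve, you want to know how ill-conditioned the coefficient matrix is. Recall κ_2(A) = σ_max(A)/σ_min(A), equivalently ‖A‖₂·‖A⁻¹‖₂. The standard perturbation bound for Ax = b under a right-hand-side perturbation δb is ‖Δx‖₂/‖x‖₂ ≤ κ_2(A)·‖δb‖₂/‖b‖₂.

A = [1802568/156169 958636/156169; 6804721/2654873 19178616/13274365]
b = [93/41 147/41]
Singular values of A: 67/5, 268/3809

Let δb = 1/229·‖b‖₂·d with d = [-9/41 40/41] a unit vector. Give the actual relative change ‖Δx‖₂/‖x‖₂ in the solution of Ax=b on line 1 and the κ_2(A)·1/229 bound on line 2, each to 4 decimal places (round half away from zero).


0.0062
0.8317

from the listed singular values, σ₁ = 67/5, σ_n = 268/3809
κ_2(A) = (67/5) / (268/3809) = 190.4500
κ_2(A)·‖δb‖/‖b‖ = 0.8317
solve Ax = b  →  x = [-19.8674 37.7272]
‖b‖₂ = 4.2426 and ‖x‖₂ = 42.6386
δb = ε·‖b‖·d = [-0.0041 0.0181]; solving A·Δx = δb gives ‖Δx‖ = 0.2633
realised ‖Δx‖/‖x‖ = 0.0062
so the bound overstates the realised error by a factor of ≈ 134.6703 (computed from the unrounded values)


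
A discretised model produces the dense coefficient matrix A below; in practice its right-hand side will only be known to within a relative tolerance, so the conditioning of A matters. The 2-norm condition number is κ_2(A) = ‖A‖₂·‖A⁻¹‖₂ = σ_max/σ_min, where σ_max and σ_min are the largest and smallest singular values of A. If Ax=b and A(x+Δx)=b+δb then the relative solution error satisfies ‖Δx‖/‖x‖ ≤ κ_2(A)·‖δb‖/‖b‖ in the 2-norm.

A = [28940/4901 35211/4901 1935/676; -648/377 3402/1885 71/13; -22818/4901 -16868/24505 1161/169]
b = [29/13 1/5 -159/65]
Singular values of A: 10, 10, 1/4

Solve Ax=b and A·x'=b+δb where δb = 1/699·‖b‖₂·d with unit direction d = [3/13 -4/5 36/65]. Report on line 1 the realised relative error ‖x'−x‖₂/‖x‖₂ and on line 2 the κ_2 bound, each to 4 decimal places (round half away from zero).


0.0047
0.0572

σ_max = 10, σ_min = 1/4
κ_2(A) = 10 / (1/4) = 40.0000
bound on ‖Δx‖/‖x‖: κ·ε = 40.0000·1/699 = 0.0572
solve Ax = b  →  x = [-2.3027 2.8528 -1.6308]
‖b‖ = 3.3166, ‖x‖ = 4.0125
δb = ε·‖b‖·d = [0.0011 -0.0038 0.0026]; solving A·Δx = δb gives ‖Δx‖ = 0.0190
dividing the unrounded norms, ‖Δx‖/‖x‖ = 0.0047
tightness: 0.0047 against a bound of 0.0572 (unrounded ratio ≈ 0.0827)


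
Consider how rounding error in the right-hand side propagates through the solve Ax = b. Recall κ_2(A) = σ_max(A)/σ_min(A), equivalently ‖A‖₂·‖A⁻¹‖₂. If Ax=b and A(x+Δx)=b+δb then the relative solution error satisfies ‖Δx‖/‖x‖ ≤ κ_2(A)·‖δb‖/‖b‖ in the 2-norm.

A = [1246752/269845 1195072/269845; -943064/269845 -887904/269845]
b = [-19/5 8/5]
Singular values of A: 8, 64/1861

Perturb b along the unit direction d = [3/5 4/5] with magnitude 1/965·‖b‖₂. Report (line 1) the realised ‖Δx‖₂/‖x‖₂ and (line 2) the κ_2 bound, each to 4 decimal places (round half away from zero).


0.0043
0.2411

σ_max = 8, σ_min = 64/1861
condition number: 8 ÷ (64/1861) = 232.6250
perturbation bound = 232.6250·1/965 = 0.2411
solve Ax = b  →  x = [19.6918 -21.4014]
‖b‖₂ = 4.1231 and ‖x‖₂ = 29.0824
with δb = [0.0026 0.0034], A·Δx = δb → ‖Δx‖ = 0.1242
dividing the unrounded norms, ‖Δx‖/‖x‖ = 0.0043
tightness: 0.0043 against a bound of 0.2411 (unrounded ratio ≈ 0.0177)


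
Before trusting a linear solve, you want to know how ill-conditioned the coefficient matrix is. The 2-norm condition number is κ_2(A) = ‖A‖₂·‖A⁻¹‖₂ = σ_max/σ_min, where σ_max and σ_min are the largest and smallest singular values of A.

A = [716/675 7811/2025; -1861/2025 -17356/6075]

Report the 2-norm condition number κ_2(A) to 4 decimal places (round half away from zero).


form AᵀA = [323089/164025 3305344/492075; 3305344/492075 34013449/1476225] with trace 1476850/59049 and determinant 15625/59049
char-poly roots: 25 and 625/59049
κ = σ_max/σ_min = 5/(25/243) = 48.6000

48.6000
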